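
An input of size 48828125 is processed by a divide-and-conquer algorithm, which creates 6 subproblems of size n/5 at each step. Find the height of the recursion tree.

For divide and conquer with division factor 5:

Problem sizes at each level:
Level 0: 48828125
Level 1: 9765625
Level 2: 1953125
Level 3: 390625
Level 4: 78125
Level 5: 15625
Level 6: 3125
Level 7: 625
Level 8: 125
Level 9: 25
Level 10: 5
Level 11: 1

The root is level 0 and the size-1 base case is level 11 (the tree spans levels 0 through 11, i.e. 12 levels counting the root), so the depth is the number of divisions: log_5(48828125) = 11

The recursion tree depth is log_5(48828125) = 11. At each level, the problem size is divided by 5, so it takes 11 divisions to reduce to a base case of size 1. The algorithm makes 6 recursive calls at each level.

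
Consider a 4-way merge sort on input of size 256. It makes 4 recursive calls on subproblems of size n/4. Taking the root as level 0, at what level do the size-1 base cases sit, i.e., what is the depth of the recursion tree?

For divide and conquer with division factor 4:

Problem sizes at each level:
Level 0: 256
Level 1: 64
Level 2: 16
Level 3: 4
Level 4: 1

The root is level 0 and the size-1 base case is level 4 (the tree spans levels 0 through 4, i.e. 5 levels counting the root), so the depth is the number of divisions: log_4(256) = 4

The recursion tree depth is log_4(256) = 4. At each level, the problem size is divided by 4, so it takes 4 divisions to reduce to a base case of size 1. The algorithm makes 4 recursive calls at each level.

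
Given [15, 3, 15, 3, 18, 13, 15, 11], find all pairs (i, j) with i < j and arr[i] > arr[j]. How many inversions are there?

Finding inversions in [15, 3, 15, 3, 18, 13, 15, 11]:

(0, 1): arr[0]=15 > arr[1]=3
(0, 3): arr[0]=15 > arr[3]=3
(0, 5): arr[0]=15 > arr[5]=13
(0, 7): arr[0]=15 > arr[7]=11
(2, 3): arr[2]=15 > arr[3]=3
(2, 5): arr[2]=15 > arr[5]=13
(2, 7): arr[2]=15 > arr[7]=11
(4, 5): arr[4]=18 > arr[5]=13
(4, 6): arr[4]=18 > arr[6]=15
(4, 7): arr[4]=18 > arr[7]=11
(5, 7): arr[5]=13 > arr[7]=11
(6, 7): arr[6]=15 > arr[7]=11

Total inversions: 12

The array has 12 inversion(s): (0,1), (0,3), (0,5), (0,7), (2,3), (2,5), (2,7), (4,5), (4,6), (4,7), (5,7), (6,7). Each pair (i,j) satisfies i < j and arr[i] > arr[j].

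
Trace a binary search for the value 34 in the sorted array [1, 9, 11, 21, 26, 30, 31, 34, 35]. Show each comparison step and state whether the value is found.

Binary search for 34 in [1, 9, 11, 21, 26, 30, 31, 34, 35]:

lo=0, hi=8, mid=4, arr[mid]=26 -> 26 < 34, search right half
lo=5, hi=8, mid=6, arr[mid]=31 -> 31 < 34, search right half
lo=7, hi=8, mid=7, arr[mid]=34 -> Found target at index 7!

Binary search finds 34 at index 7 after 3 comparisons. The search repeatedly halves the search space by comparing with the middle element.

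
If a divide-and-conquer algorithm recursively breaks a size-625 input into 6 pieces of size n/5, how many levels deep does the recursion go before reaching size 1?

For divide and conquer with division factor 5:

Problem sizes at each level:
Level 0: 625
Level 1: 125
Level 2: 25
Level 3: 5
Level 4: 1

The root is level 0 and the size-1 base case is level 4 (the tree spans levels 0 through 4, i.e. 5 levels counting the root), so the depth is the number of divisions: log_5(625) = 4

The recursion tree depth is log_5(625) = 4. At each level, the problem size is divided by 5, so it takes 4 divisions to reduce to a base case of size 1. The algorithm makes 6 recursive calls at each level.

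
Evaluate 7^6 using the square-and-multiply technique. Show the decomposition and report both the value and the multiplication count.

Computing 7^6 by squaring (build up from 7^1; each line after the first costs one multiplication):

7^1 = 7
7^2 = (7^1)^2 = 7^2 = 49
7^3 = 7 * 7^2 = 7 * 49 = 343
7^6 = (7^3)^2 = 343^2 = 117649

Result: 117649
Multiplications needed: 3 (3 lines after 7^1)

7^6 = 117649. Using exponentiation by squaring, this requires 3 multiplications. The key idea: if the exponent is even, square the half-power; if odd, multiply by the base once.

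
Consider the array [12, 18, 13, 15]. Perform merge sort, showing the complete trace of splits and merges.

Merge sort trace:

Split: [12, 18, 13, 15] -> [12, 18] and [13, 15]
  Split: [12, 18] -> [12] and [18]
  Merge: [12] + [18] -> [12, 18]
  Split: [13, 15] -> [13] and [15]
  Merge: [13] + [15] -> [13, 15]
Merge: [12, 18] + [13, 15] -> [12, 13, 15, 18]

Final sorted array: [12, 13, 15, 18]

The merge sort proceeds by recursively splitting the array and merging sorted halves.
After all merges, the sorted array is [12, 13, 15, 18].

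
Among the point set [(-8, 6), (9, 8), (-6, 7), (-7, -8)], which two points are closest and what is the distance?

Computing all pairwise distances among 4 points:

d((-8, 6), (9, 8)) = 17.1172
d((-8, 6), (-6, 7)) = 2.2361 <-- minimum
d((-8, 6), (-7, -8)) = 14.0357
d((9, 8), (-6, 7)) = 15.0333
d((9, 8), (-7, -8)) = 22.6274
d((-6, 7), (-7, -8)) = 15.0333

Closest pair: (-8, 6) and (-6, 7) with distance 2.2361

The closest pair is (-8, 6) and (-6, 7) with Euclidean distance 2.2361. For 4 points, brute-force pairwise comparison is shown above. For large n, the divide-and-conquer algorithm (sort by x, recurse on halves, check the dividing strip) achieves O(n log n).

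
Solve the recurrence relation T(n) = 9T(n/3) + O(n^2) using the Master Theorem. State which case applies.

Master Theorem for T(n) = 9T(n/3) + O(n^2):

a = 9, b = 3, c = 2
log_b(a) = log_3(9) = 2.0000

Case 2: c = 2 = log_3(9) = 2.0000
T(n) = O(n^2 log n) = O(n^2 log n)

For T(n) = 9T(n/3) + O(n^2): log_3(9) = 2.0000. This is Case 2 of the Master Theorem (c = log_b(a), equal work at all levels), giving O(n^2 log n).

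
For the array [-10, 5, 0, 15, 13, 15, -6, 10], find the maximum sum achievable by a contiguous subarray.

Using Kadane's algorithm on [-10, 5, 0, 15, 13, 15, -6, 10]:

Scanning through the array:
Position 1 (value 5): max_ending_here = 5, max_so_far = 5
Position 2 (value 0): max_ending_here = 5, max_so_far = 5
Position 3 (value 15): max_ending_here = 20, max_so_far = 20
Position 4 (value 13): max_ending_here = 33, max_so_far = 33
Position 5 (value 15): max_ending_here = 48, max_so_far = 48
Position 6 (value -6): max_ending_here = 42, max_so_far = 48
Position 7 (value 10): max_ending_here = 52, max_so_far = 52

Maximum subarray: [5, 0, 15, 13, 15, -6, 10]
Maximum sum: 52

The maximum subarray is [5, 0, 15, 13, 15, -6, 10] with sum 52. This subarray runs from index 1 to index 7.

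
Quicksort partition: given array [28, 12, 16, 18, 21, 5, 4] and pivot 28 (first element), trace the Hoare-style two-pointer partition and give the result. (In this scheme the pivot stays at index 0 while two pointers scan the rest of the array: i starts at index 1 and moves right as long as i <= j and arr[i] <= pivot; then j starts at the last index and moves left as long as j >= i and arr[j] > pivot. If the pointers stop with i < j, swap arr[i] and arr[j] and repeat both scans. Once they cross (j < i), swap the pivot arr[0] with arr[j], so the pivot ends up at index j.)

Hoare-style two-pointer partition with pivot = 28:

Initial array: [28, 12, 16, 18, 21, 5, 4]

Pointers start at i = 1, j = 6.
i ends at 7, j ends at 6: the pointers have crossed (j < i), so scanning stops.

Swap pivot arr[0] with arr[6] to place pivot at position 6: [4, 12, 16, 18, 21, 5, 28]
Pivot position: 6

After partitioning with pivot 28, the array becomes [4, 12, 16, 18, 21, 5, 28]. The pivot is placed at index 6. All elements to the left of the pivot are <= 28, and all elements to the right are > 28.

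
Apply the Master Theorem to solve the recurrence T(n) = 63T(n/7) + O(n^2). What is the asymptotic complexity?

Master Theorem for T(n) = 63T(n/7) + O(n^2):

a = 63, b = 7, c = 2
log_b(a) = log_7(63) = 2.1292

Case 1: c = 2 < log_7(63) = 2.1292
T(n) = O(n^(log_7 63))

For T(n) = 63T(n/7) + O(n^2): log_7(63) = 2.1292. This is Case 1 of the Master Theorem (c < log_b(a), work dominated by leaves), giving O(n^(log_7 63)).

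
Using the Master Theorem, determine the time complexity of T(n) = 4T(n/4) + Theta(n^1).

Master Theorem for T(n) = 4T(n/4) + O(n^1):

a = 4, b = 4, c = 1
log_b(a) = log_4(4) = 1.0000

Case 2: c = 1 = log_4(4) = 1.0000
T(n) = O(n^1 log n) = O(n log n)

For T(n) = 4T(n/4) + O(n^1): log_4(4) = 1.0000. This is Case 2 of the Master Theorem (c = log_b(a), equal work at all levels), giving O(n log n).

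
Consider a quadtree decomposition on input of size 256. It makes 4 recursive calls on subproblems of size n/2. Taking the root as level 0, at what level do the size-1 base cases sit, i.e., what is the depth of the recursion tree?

For divide and conquer with division factor 2:

Problem sizes at each level:
Level 0: 256
Level 1: 128
Level 2: 64
Level 3: 32
Level 4: 16
Level 5: 8
Level 6: 4
Level 7: 2
Level 8: 1

The root is level 0 and the size-1 base case is level 8 (the tree spans levels 0 through 8, i.e. 9 levels counting the root), so the depth is the number of divisions: log_2(256) = 8

The recursion tree depth is log_2(256) = 8. At each level, the problem size is divided by 2, so it takes 8 divisions to reduce to a base case of size 1. The algorithm makes 4 recursive calls at each level.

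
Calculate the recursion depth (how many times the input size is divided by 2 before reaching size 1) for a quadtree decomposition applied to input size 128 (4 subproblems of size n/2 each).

For divide and conquer with division factor 2:

Problem sizes at each level:
Level 0: 128
Level 1: 64
Level 2: 32
Level 3: 16
Level 4: 8
Level 5: 4
Level 6: 2
Level 7: 1

The root is level 0 and the size-1 base case is level 7 (the tree spans levels 0 through 7, i.e. 8 levels counting the root), so the depth is the number of divisions: log_2(128) = 7

The recursion tree depth is log_2(128) = 7. At each level, the problem size is divided by 2, so it takes 7 divisions to reduce to a base case of size 1. The algorithm makes 4 recursive calls at each level.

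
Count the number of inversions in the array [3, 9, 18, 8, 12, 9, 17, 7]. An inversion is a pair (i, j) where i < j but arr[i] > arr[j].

Finding inversions in [3, 9, 18, 8, 12, 9, 17, 7]:

(1, 3): arr[1]=9 > arr[3]=8
(1, 7): arr[1]=9 > arr[7]=7
(2, 3): arr[2]=18 > arr[3]=8
(2, 4): arr[2]=18 > arr[4]=12
(2, 5): arr[2]=18 > arr[5]=9
(2, 6): arr[2]=18 > arr[6]=17
(2, 7): arr[2]=18 > arr[7]=7
(3, 7): arr[3]=8 > arr[7]=7
(4, 5): arr[4]=12 > arr[5]=9
(4, 7): arr[4]=12 > arr[7]=7
(5, 7): arr[5]=9 > arr[7]=7
(6, 7): arr[6]=17 > arr[7]=7

Total inversions: 12

The array has 12 inversion(s): (1,3), (1,7), (2,3), (2,4), (2,5), (2,6), (2,7), (3,7), (4,5), (4,7), (5,7), (6,7). Each pair (i,j) satisfies i < j and arr[i] > arr[j].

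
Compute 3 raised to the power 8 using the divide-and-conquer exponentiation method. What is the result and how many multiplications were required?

Computing 3^8 by squaring (build up from 3^1; each line after the first costs one multiplication):

3^1 = 3
3^2 = (3^1)^2 = 3^2 = 9
3^4 = (3^2)^2 = 9^2 = 81
3^8 = (3^4)^2 = 81^2 = 6561

Result: 6561
Multiplications needed: 3 (3 lines after 3^1)

3^8 = 6561. Using exponentiation by squaring, this requires 3 multiplications. The key idea: if the exponent is even, square the half-power; if odd, multiply by the base once.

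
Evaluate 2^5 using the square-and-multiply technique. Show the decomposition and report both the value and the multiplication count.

Computing 2^5 by squaring (build up from 2^1; each line after the first costs one multiplication):

2^1 = 2
2^2 = (2^1)^2 = 2^2 = 4
2^4 = (2^2)^2 = 4^2 = 16
2^5 = 2 * 2^4 = 2 * 16 = 32

Result: 32
Multiplications needed: 3 (3 lines after 2^1)

2^5 = 32. Using exponentiation by squaring, this requires 3 multiplications. The key idea: if the exponent is even, square the half-power; if odd, multiply by the base once.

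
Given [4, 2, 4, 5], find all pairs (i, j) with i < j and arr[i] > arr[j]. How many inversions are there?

Finding inversions in [4, 2, 4, 5]:

(0, 1): arr[0]=4 > arr[1]=2

Total inversions: 1

The array has 1 inversion(s): (0,1). Each pair (i,j) satisfies i < j and arr[i] > arr[j].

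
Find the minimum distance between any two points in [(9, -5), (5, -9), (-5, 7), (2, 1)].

Computing all pairwise distances among 4 points:

d((9, -5), (5, -9)) = 5.6569 <-- minimum
d((9, -5), (-5, 7)) = 18.4391
d((9, -5), (2, 1)) = 9.2195
d((5, -9), (-5, 7)) = 18.868
d((5, -9), (2, 1)) = 10.4403
d((-5, 7), (2, 1)) = 9.2195

Closest pair: (9, -5) and (5, -9) with distance 5.6569

The closest pair is (9, -5) and (5, -9) with Euclidean distance 5.6569. For 4 points, brute-force pairwise comparison is shown above. For large n, the divide-and-conquer algorithm (sort by x, recurse on halves, check the dividing strip) achieves O(n log n).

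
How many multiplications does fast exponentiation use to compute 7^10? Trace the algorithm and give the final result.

Computing 7^10 by squaring (build up from 7^1; each line after the first costs one multiplication):

7^1 = 7
7^2 = (7^1)^2 = 7^2 = 49
7^4 = (7^2)^2 = 49^2 = 2401
7^5 = 7 * 7^4 = 7 * 2401 = 16807
7^10 = (7^5)^2 = 16807^2 = 282475249

Result: 282475249
Multiplications needed: 4 (4 lines after 7^1)

7^10 = 282475249. Using exponentiation by squaring, this requires 4 multiplications. The key idea: if the exponent is even, square the half-power; if odd, multiply by the base once.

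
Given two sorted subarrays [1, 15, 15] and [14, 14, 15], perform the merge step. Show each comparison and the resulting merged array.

Merging process:

Compare 1 vs 14: take 1 from left. Merged: [1]
Compare 15 vs 14: take 14 from right. Merged: [1, 14]
Compare 15 vs 14: take 14 from right. Merged: [1, 14, 14]
Compare 15 vs 15: take 15 from left. Merged: [1, 14, 14, 15]
Compare 15 vs 15: take 15 from left. Merged: [1, 14, 14, 15, 15]
Append remaining from right: [15]. Merged: [1, 14, 14, 15, 15, 15]

Final merged array: [1, 14, 14, 15, 15, 15]
Total comparisons: 5

The merged array is [1, 14, 14, 15, 15, 15], requiring 5 comparisons. The merge step runs in O(n) time where n is the total number of elements.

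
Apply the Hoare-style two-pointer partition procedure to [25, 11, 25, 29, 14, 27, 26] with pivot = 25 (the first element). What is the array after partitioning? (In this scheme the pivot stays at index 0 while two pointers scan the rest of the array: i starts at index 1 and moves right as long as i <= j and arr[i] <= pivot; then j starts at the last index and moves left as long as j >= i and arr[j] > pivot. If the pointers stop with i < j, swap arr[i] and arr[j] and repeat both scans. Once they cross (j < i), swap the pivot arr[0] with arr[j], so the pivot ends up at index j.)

Hoare-style two-pointer partition with pivot = 25:

Initial array: [25, 11, 25, 29, 14, 27, 26]

Pointers start at i = 1, j = 6.
i stops at index 3 (arr[3]=29 > 25), j stops at index 4 (arr[4]=14 <= 25): swap arr[3] and arr[4], array becomes [25, 11, 25, 14, 29, 27, 26]
i ends at 4, j ends at 3: the pointers have crossed (j < i), so scanning stops.

Swap pivot arr[0] with arr[3] to place pivot at position 3: [14, 11, 25, 25, 29, 27, 26]
Pivot position: 3

After partitioning with pivot 25, the array becomes [14, 11, 25, 25, 29, 27, 26]. The pivot is placed at index 3. All elements to the left of the pivot are <= 25, and all elements to the right are > 25.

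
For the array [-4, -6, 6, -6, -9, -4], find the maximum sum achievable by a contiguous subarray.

Using Kadane's algorithm on [-4, -6, 6, -6, -9, -4]:

Scanning through the array:
Position 1 (value -6): max_ending_here = -6, max_so_far = -4
Position 2 (value 6): max_ending_here = 6, max_so_far = 6
Position 3 (value -6): max_ending_here = 0, max_so_far = 6
Position 4 (value -9): max_ending_here = -9, max_so_far = 6
Position 5 (value -4): max_ending_here = -4, max_so_far = 6

Maximum subarray: [6]
Maximum sum: 6

The maximum subarray is [6] with sum 6. This subarray runs from index 2 to index 2.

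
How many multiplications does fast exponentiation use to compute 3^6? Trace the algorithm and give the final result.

Computing 3^6 by squaring (build up from 3^1; each line after the first costs one multiplication):

3^1 = 3
3^2 = (3^1)^2 = 3^2 = 9
3^3 = 3 * 3^2 = 3 * 9 = 27
3^6 = (3^3)^2 = 27^2 = 729

Result: 729
Multiplications needed: 3 (3 lines after 3^1)

3^6 = 729. Using exponentiation by squaring, this requires 3 multiplications. The key idea: if the exponent is even, square the half-power; if odd, multiply by the base once.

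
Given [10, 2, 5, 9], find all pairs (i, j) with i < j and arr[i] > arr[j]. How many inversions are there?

Finding inversions in [10, 2, 5, 9]:

(0, 1): arr[0]=10 > arr[1]=2
(0, 2): arr[0]=10 > arr[2]=5
(0, 3): arr[0]=10 > arr[3]=9

Total inversions: 3

The array has 3 inversion(s): (0,1), (0,2), (0,3). Each pair (i,j) satisfies i < j and arr[i] > arr[j].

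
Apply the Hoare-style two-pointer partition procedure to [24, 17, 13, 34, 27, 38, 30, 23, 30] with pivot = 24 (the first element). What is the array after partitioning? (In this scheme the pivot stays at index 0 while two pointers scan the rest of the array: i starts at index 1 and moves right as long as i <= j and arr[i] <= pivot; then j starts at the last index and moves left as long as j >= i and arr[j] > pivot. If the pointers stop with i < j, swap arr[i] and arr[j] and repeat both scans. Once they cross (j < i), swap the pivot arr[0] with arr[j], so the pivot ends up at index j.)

Hoare-style two-pointer partition with pivot = 24:

Initial array: [24, 17, 13, 34, 27, 38, 30, 23, 30]

Pointers start at i = 1, j = 8.
i stops at index 3 (arr[3]=34 > 24), j stops at index 7 (arr[7]=23 <= 24): swap arr[3] and arr[7], array becomes [24, 17, 13, 23, 27, 38, 30, 34, 30]
i ends at 4, j ends at 3: the pointers have crossed (j < i), so scanning stops.

Swap pivot arr[0] with arr[3] to place pivot at position 3: [23, 17, 13, 24, 27, 38, 30, 34, 30]
Pivot position: 3

After partitioning with pivot 24, the array becomes [23, 17, 13, 24, 27, 38, 30, 34, 30]. The pivot is placed at index 3. All elements to the left of the pivot are <= 24, and all elements to the right are > 24.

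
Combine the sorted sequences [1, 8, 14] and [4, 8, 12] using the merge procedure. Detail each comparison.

Merging process:

Compare 1 vs 4: take 1 from left. Merged: [1]
Compare 8 vs 4: take 4 from right. Merged: [1, 4]
Compare 8 vs 8: take 8 from left. Merged: [1, 4, 8]
Compare 14 vs 8: take 8 from right. Merged: [1, 4, 8, 8]
Compare 14 vs 12: take 12 from right. Merged: [1, 4, 8, 8, 12]
Append remaining from left: [14]. Merged: [1, 4, 8, 8, 12, 14]

Final merged array: [1, 4, 8, 8, 12, 14]
Total comparisons: 5

The merged array is [1, 4, 8, 8, 12, 14], requiring 5 comparisons. The merge step runs in O(n) time where n is the total number of elements.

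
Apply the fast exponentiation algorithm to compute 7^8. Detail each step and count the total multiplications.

Computing 7^8 by squaring (build up from 7^1; each line after the first costs one multiplication):

7^1 = 7
7^2 = (7^1)^2 = 7^2 = 49
7^4 = (7^2)^2 = 49^2 = 2401
7^8 = (7^4)^2 = 2401^2 = 5764801

Result: 5764801
Multiplications needed: 3 (3 lines after 7^1)

7^8 = 5764801. Using exponentiation by squaring, this requires 3 multiplications. The key idea: if the exponent is even, square the half-power; if odd, multiply by the base once.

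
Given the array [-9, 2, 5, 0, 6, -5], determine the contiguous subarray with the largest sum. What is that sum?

Using Kadane's algorithm on [-9, 2, 5, 0, 6, -5]:

Scanning through the array:
Position 1 (value 2): max_ending_here = 2, max_so_far = 2
Position 2 (value 5): max_ending_here = 7, max_so_far = 7
Position 3 (value 0): max_ending_here = 7, max_so_far = 7
Position 4 (value 6): max_ending_here = 13, max_so_far = 13
Position 5 (value -5): max_ending_here = 8, max_so_far = 13

Maximum subarray: [2, 5, 0, 6]
Maximum sum: 13

The maximum subarray is [2, 5, 0, 6] with sum 13. This subarray runs from index 1 to index 4.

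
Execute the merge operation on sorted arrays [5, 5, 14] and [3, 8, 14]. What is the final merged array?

Merging process:

Compare 5 vs 3: take 3 from right. Merged: [3]
Compare 5 vs 8: take 5 from left. Merged: [3, 5]
Compare 5 vs 8: take 5 from left. Merged: [3, 5, 5]
Compare 14 vs 8: take 8 from right. Merged: [3, 5, 5, 8]
Compare 14 vs 14: take 14 from left. Merged: [3, 5, 5, 8, 14]
Append remaining from right: [14]. Merged: [3, 5, 5, 8, 14, 14]

Final merged array: [3, 5, 5, 8, 14, 14]
Total comparisons: 5

The merged array is [3, 5, 5, 8, 14, 14], requiring 5 comparisons. The merge step runs in O(n) time where n is the total number of elements.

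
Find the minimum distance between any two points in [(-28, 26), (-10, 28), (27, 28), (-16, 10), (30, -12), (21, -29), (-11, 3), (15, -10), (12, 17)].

Computing all pairwise distances among 9 points:

d((-28, 26), (-10, 28)) = 18.1108
d((-28, 26), (27, 28)) = 55.0364
d((-28, 26), (-16, 10)) = 20.0
d((-28, 26), (30, -12)) = 69.3397
d((-28, 26), (21, -29)) = 73.6614
d((-28, 26), (-11, 3)) = 28.6007
d((-28, 26), (15, -10)) = 56.0803
d((-28, 26), (12, 17)) = 41.0
d((-10, 28), (27, 28)) = 37.0
d((-10, 28), (-16, 10)) = 18.9737
d((-10, 28), (30, -12)) = 56.5685
d((-10, 28), (21, -29)) = 64.8845
d((-10, 28), (-11, 3)) = 25.02
d((-10, 28), (15, -10)) = 45.4863
d((-10, 28), (12, 17)) = 24.5967
d((27, 28), (-16, 10)) = 46.6154
d((27, 28), (30, -12)) = 40.1123
d((27, 28), (21, -29)) = 57.3149
d((27, 28), (-11, 3)) = 45.4863
d((27, 28), (15, -10)) = 39.8497
d((27, 28), (12, 17)) = 18.6011
d((-16, 10), (30, -12)) = 50.9902
d((-16, 10), (21, -29)) = 53.7587
d((-16, 10), (-11, 3)) = 8.6023 <-- minimum
d((-16, 10), (15, -10)) = 36.8917
d((-16, 10), (12, 17)) = 28.8617
d((30, -12), (21, -29)) = 19.2354
d((30, -12), (-11, 3)) = 43.6578
d((30, -12), (15, -10)) = 15.1327
d((30, -12), (12, 17)) = 34.1321
d((21, -29), (-11, 3)) = 45.2548
d((21, -29), (15, -10)) = 19.9249
d((21, -29), (12, 17)) = 46.8722
d((-11, 3), (15, -10)) = 29.0689
d((-11, 3), (12, 17)) = 26.9258
d((15, -10), (12, 17)) = 27.1662

Closest pair: (-16, 10) and (-11, 3) with distance 8.6023

The closest pair is (-16, 10) and (-11, 3) with Euclidean distance 8.6023. For 9 points, brute-force pairwise comparison is shown above. For large n, the divide-and-conquer algorithm (sort by x, recurse on halves, check the dividing strip) achieves O(n log n).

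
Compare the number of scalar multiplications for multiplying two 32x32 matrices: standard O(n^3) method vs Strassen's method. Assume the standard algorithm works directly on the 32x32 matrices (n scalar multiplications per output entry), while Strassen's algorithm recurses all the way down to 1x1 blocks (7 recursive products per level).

Matrix multiplication for 32x32 matrices:

Standard algorithm: 32^3 = 32768 multiplications
Strassen's algorithm: 7^(log2(32)) = 7^5 = 16807 multiplications
Savings: 32768 - 16807 = 15961 multiplications

Standard: 32768 multiplications (32^3). Strassen: 16807 multiplications (7^5). Strassen reduces 8 recursive multiplications to 7 at each level.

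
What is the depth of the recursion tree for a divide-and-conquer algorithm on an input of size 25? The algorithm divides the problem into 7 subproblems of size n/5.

For divide and conquer with division factor 5:

Problem sizes at each level:
Level 0: 25
Level 1: 5
Level 2: 1

The root is level 0 and the size-1 base case is level 2 (the tree spans levels 0 through 2, i.e. 3 levels counting the root), so the depth is the number of divisions: log_5(25) = 2

The recursion tree depth is log_5(25) = 2. At each level, the problem size is divided by 5, so it takes 2 divisions to reduce to a base case of size 1. The algorithm makes 7 recursive calls at each level.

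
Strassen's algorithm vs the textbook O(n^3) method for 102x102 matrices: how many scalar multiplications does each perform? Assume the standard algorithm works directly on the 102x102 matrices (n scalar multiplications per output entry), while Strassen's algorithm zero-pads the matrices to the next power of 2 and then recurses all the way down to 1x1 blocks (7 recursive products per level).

Matrix multiplication for 102x102 matrices:

Strassen's algorithm requires power-of-2 dimensions. Pad 102x102 to 128x128 (next power of 2).

Standard algorithm: 102^3 = 1061208 multiplications
Strassen's algorithm: 7^(log2(128)) = 7^7 = 823543 multiplications
Savings: 1061208 - 823543 = 237665 multiplications

Standard: 1061208 multiplications (102^3). Strassen: 823543 multiplications (7^7, after padding to 128x128). Strassen reduces 8 recursive multiplications to 7 at each level.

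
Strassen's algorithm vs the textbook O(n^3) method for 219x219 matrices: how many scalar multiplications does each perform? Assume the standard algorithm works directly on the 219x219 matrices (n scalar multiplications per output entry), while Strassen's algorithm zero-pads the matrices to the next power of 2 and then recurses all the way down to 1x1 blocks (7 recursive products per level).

Matrix multiplication for 219x219 matrices:

Strassen's algorithm requires power-of-2 dimensions. Pad 219x219 to 256x256 (next power of 2).

Standard algorithm: 219^3 = 10503459 multiplications
Strassen's algorithm: 7^(log2(256)) = 7^8 = 5764801 multiplications
Savings: 10503459 - 5764801 = 4738658 multiplications

Standard: 10503459 multiplications (219^3). Strassen: 5764801 multiplications (7^8, after padding to 256x256). Strassen reduces 8 recursive multiplications to 7 at each level.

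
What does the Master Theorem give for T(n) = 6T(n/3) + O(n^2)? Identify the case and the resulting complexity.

Master Theorem for T(n) = 6T(n/3) + O(n^2):

a = 6, b = 3, c = 2
log_b(a) = log_3(6) = 1.6309

Case 3: c = 2 > log_3(6) = 1.6309
T(n) = O(n^2) = O(n^2)

For T(n) = 6T(n/3) + O(n^2): log_3(6) = 1.6309. This is Case 3 of the Master Theorem (c > log_b(a), work dominated by root), giving O(n^2).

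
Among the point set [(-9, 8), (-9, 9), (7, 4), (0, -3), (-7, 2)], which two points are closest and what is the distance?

Computing all pairwise distances among 5 points:

d((-9, 8), (-9, 9)) = 1.0 <-- minimum
d((-9, 8), (7, 4)) = 16.4924
d((-9, 8), (0, -3)) = 14.2127
d((-9, 8), (-7, 2)) = 6.3246
d((-9, 9), (7, 4)) = 16.7631
d((-9, 9), (0, -3)) = 15.0
d((-9, 9), (-7, 2)) = 7.2801
d((7, 4), (0, -3)) = 9.8995
d((7, 4), (-7, 2)) = 14.1421
d((0, -3), (-7, 2)) = 8.6023

Closest pair: (-9, 8) and (-9, 9) with distance 1.0

The closest pair is (-9, 8) and (-9, 9) with Euclidean distance 1.0. For 5 points, brute-force pairwise comparison is shown above. For large n, the divide-and-conquer algorithm (sort by x, recurse on halves, check the dividing strip) achieves O(n log n).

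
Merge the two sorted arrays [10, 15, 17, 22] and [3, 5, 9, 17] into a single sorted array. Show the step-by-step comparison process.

Merging process:

Compare 10 vs 3: take 3 from right. Merged: [3]
Compare 10 vs 5: take 5 from right. Merged: [3, 5]
Compare 10 vs 9: take 9 from right. Merged: [3, 5, 9]
Compare 10 vs 17: take 10 from left. Merged: [3, 5, 9, 10]
Compare 15 vs 17: take 15 from left. Merged: [3, 5, 9, 10, 15]
Compare 17 vs 17: take 17 from left. Merged: [3, 5, 9, 10, 15, 17]
Compare 22 vs 17: take 17 from right. Merged: [3, 5, 9, 10, 15, 17, 17]
Append remaining from left: [22]. Merged: [3, 5, 9, 10, 15, 17, 17, 22]

Final merged array: [3, 5, 9, 10, 15, 17, 17, 22]
Total comparisons: 7

The merged array is [3, 5, 9, 10, 15, 17, 17, 22], requiring 7 comparisons. The merge step runs in O(n) time where n is the total number of elements.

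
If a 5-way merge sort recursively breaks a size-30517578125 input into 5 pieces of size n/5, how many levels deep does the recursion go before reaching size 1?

For divide and conquer with division factor 5:

Problem sizes at each level:
Level 0: 30517578125
Level 1: 6103515625
Level 2: 1220703125
Level 3: 244140625
Level 4: 48828125
Level 5: 9765625
Level 6: 1953125
Level 7: 390625
Level 8: 78125
Level 9: 15625
Level 10: 3125
Level 11: 625
Level 12: 125
Level 13: 25
Level 14: 5
Level 15: 1

The root is level 0 and the size-1 base case is level 15 (the tree spans levels 0 through 15, i.e. 16 levels counting the root), so the depth is the number of divisions: log_5(30517578125) = 15

The recursion tree depth is log_5(30517578125) = 15. At each level, the problem size is divided by 5, so it takes 15 divisions to reduce to a base case of size 1. The algorithm makes 5 recursive calls at each level.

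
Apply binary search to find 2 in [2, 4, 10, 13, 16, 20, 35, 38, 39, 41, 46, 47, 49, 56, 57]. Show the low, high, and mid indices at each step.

Binary search for 2 in [2, 4, 10, 13, 16, 20, 35, 38, 39, 41, 46, 47, 49, 56, 57]:

lo=0, hi=14, mid=7, arr[mid]=38 -> 38 > 2, search left half
lo=0, hi=6, mid=3, arr[mid]=13 -> 13 > 2, search left half
lo=0, hi=2, mid=1, arr[mid]=4 -> 4 > 2, search left half
lo=0, hi=0, mid=0, arr[mid]=2 -> Found target at index 0!

Binary search finds 2 at index 0 after 4 comparisons. The search repeatedly halves the search space by comparing with the middle element.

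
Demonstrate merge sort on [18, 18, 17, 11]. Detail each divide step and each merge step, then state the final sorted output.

Merge sort trace:

Split: [18, 18, 17, 11] -> [18, 18] and [17, 11]
  Split: [18, 18] -> [18] and [18]
  Merge: [18] + [18] -> [18, 18]
  Split: [17, 11] -> [17] and [11]
  Merge: [17] + [11] -> [11, 17]
Merge: [18, 18] + [11, 17] -> [11, 17, 18, 18]

Final sorted array: [11, 17, 18, 18]

The merge sort proceeds by recursively splitting the array and merging sorted halves.
After all merges, the sorted array is [11, 17, 18, 18].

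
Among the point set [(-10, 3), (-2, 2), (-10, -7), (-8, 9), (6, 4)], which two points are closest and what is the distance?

Computing all pairwise distances among 5 points:

d((-10, 3), (-2, 2)) = 8.0623
d((-10, 3), (-10, -7)) = 10.0
d((-10, 3), (-8, 9)) = 6.3246 <-- minimum
d((-10, 3), (6, 4)) = 16.0312
d((-2, 2), (-10, -7)) = 12.0416
d((-2, 2), (-8, 9)) = 9.2195
d((-2, 2), (6, 4)) = 8.2462
d((-10, -7), (-8, 9)) = 16.1245
d((-10, -7), (6, 4)) = 19.4165
d((-8, 9), (6, 4)) = 14.8661

Closest pair: (-10, 3) and (-8, 9) with distance 6.3246

The closest pair is (-10, 3) and (-8, 9) with Euclidean distance 6.3246. For 5 points, brute-force pairwise comparison is shown above. For large n, the divide-and-conquer algorithm (sort by x, recurse on halves, check the dividing strip) achieves O(n log n).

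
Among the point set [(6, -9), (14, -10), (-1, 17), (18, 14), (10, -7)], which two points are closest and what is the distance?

Computing all pairwise distances among 5 points:

d((6, -9), (14, -10)) = 8.0623
d((6, -9), (-1, 17)) = 26.9258
d((6, -9), (18, 14)) = 25.9422
d((6, -9), (10, -7)) = 4.4721 <-- minimum
d((14, -10), (-1, 17)) = 30.8869
d((14, -10), (18, 14)) = 24.3311
d((14, -10), (10, -7)) = 5.0
d((-1, 17), (18, 14)) = 19.2354
d((-1, 17), (10, -7)) = 26.4008
d((18, 14), (10, -7)) = 22.4722

Closest pair: (6, -9) and (10, -7) with distance 4.4721

The closest pair is (6, -9) and (10, -7) with Euclidean distance 4.4721. For 5 points, brute-force pairwise comparison is shown above. For large n, the divide-and-conquer algorithm (sort by x, recurse on halves, check the dividing strip) achieves O(n log n).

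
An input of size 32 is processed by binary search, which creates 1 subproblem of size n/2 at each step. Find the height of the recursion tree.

For divide and conquer with division factor 2:

Problem sizes at each level:
Level 0: 32
Level 1: 16
Level 2: 8
Level 3: 4
Level 4: 2
Level 5: 1

The root is level 0 and the size-1 base case is level 5 (the tree spans levels 0 through 5, i.e. 6 levels counting the root), so the depth is the number of divisions: log_2(32) = 5

The recursion tree depth is log_2(32) = 5. At each level, the problem size is divided by 2, so it takes 5 divisions to reduce to a base case of size 1. The algorithm makes 1 recursive call at each level.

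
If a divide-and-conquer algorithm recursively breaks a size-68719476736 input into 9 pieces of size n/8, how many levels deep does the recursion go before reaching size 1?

For divide and conquer with division factor 8:

Problem sizes at each level:
Level 0: 68719476736
Level 1: 8589934592
Level 2: 1073741824
Level 3: 134217728
Level 4: 16777216
Level 5: 2097152
Level 6: 262144
Level 7: 32768
Level 8: 4096
Level 9: 512
Level 10: 64
Level 11: 8
Level 12: 1

The root is level 0 and the size-1 base case is level 12 (the tree spans levels 0 through 12, i.e. 13 levels counting the root), so the depth is the number of divisions: log_8(68719476736) = 12

The recursion tree depth is log_8(68719476736) = 12. At each level, the problem size is divided by 8, so it takes 12 divisions to reduce to a base case of size 1. The algorithm makes 9 recursive calls at each level.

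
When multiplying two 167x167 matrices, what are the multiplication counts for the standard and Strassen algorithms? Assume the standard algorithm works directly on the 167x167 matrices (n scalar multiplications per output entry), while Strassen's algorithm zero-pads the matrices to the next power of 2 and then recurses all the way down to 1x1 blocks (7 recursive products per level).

Matrix multiplication for 167x167 matrices:

Strassen's algorithm requires power-of-2 dimensions. Pad 167x167 to 256x256 (next power of 2).

Standard algorithm: 167^3 = 4657463 multiplications
Strassen's algorithm: 7^(log2(256)) = 7^8 = 5764801 multiplications
Difference: 4657463 - 5764801 = -1107338 (Strassen uses MORE here due to padding overhead — for small or just-over-power-of-2 n, padding can outweigh the per-level savings)

Standard: 4657463 multiplications (167^3). Strassen: 5764801 multiplications (7^8, after padding to 256x256). Strassen reduces 8 recursive multiplications to 7 at each level.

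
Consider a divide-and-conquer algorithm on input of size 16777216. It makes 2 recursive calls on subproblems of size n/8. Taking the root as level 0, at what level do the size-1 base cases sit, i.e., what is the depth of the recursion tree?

For divide and conquer with division factor 8:

Problem sizes at each level:
Level 0: 16777216
Level 1: 2097152
Level 2: 262144
Level 3: 32768
Level 4: 4096
Level 5: 512
Level 6: 64
Level 7: 8
Level 8: 1

The root is level 0 and the size-1 base case is level 8 (the tree spans levels 0 through 8, i.e. 9 levels counting the root), so the depth is the number of divisions: log_8(16777216) = 8

The recursion tree depth is log_8(16777216) = 8. At each level, the problem size is divided by 8, so it takes 8 divisions to reduce to a base case of size 1. The algorithm makes 2 recursive calls at each level.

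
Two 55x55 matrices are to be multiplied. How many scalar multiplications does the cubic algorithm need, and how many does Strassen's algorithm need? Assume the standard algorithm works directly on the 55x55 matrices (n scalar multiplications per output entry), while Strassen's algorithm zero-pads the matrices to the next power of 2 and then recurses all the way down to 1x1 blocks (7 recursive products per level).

Matrix multiplication for 55x55 matrices:

Strassen's algorithm requires power-of-2 dimensions. Pad 55x55 to 64x64 (next power of 2).

Standard algorithm: 55^3 = 166375 multiplications
Strassen's algorithm: 7^(log2(64)) = 7^6 = 117649 multiplications
Savings: 166375 - 117649 = 48726 multiplications

Standard: 166375 multiplications (55^3). Strassen: 117649 multiplications (7^6, after padding to 64x64). Strassen reduces 8 recursive multiplications to 7 at each level.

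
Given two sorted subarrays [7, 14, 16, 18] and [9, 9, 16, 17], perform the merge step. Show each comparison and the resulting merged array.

Merging process:

Compare 7 vs 9: take 7 from left. Merged: [7]
Compare 14 vs 9: take 9 from right. Merged: [7, 9]
Compare 14 vs 9: take 9 from right. Merged: [7, 9, 9]
Compare 14 vs 16: take 14 from left. Merged: [7, 9, 9, 14]
Compare 16 vs 16: take 16 from left. Merged: [7, 9, 9, 14, 16]
Compare 18 vs 16: take 16 from right. Merged: [7, 9, 9, 14, 16, 16]
Compare 18 vs 17: take 17 from right. Merged: [7, 9, 9, 14, 16, 16, 17]
Append remaining from left: [18]. Merged: [7, 9, 9, 14, 16, 16, 17, 18]

Final merged array: [7, 9, 9, 14, 16, 16, 17, 18]
Total comparisons: 7

The merged array is [7, 9, 9, 14, 16, 16, 17, 18], requiring 7 comparisons. The merge step runs in O(n) time where n is the total number of elements.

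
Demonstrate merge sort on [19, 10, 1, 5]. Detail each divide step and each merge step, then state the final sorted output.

Merge sort trace:

Split: [19, 10, 1, 5] -> [19, 10] and [1, 5]
  Split: [19, 10] -> [19] and [10]
  Merge: [19] + [10] -> [10, 19]
  Split: [1, 5] -> [1] and [5]
  Merge: [1] + [5] -> [1, 5]
Merge: [10, 19] + [1, 5] -> [1, 5, 10, 19]

Final sorted array: [1, 5, 10, 19]

The merge sort proceeds by recursively splitting the array and merging sorted halves.
After all merges, the sorted array is [1, 5, 10, 19].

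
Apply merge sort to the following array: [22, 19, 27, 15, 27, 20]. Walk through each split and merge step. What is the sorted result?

Merge sort trace:

Split: [22, 19, 27, 15, 27, 20] -> [22, 19, 27] and [15, 27, 20]
  Split: [22, 19, 27] -> [22] and [19, 27]
    Split: [19, 27] -> [19] and [27]
    Merge: [19] + [27] -> [19, 27]
  Merge: [22] + [19, 27] -> [19, 22, 27]
  Split: [15, 27, 20] -> [15] and [27, 20]
    Split: [27, 20] -> [27] and [20]
    Merge: [27] + [20] -> [20, 27]
  Merge: [15] + [20, 27] -> [15, 20, 27]
Merge: [19, 22, 27] + [15, 20, 27] -> [15, 19, 20, 22, 27, 27]

Final sorted array: [15, 19, 20, 22, 27, 27]

The merge sort proceeds by recursively splitting the array and merging sorted halves.
After all merges, the sorted array is [15, 19, 20, 22, 27, 27].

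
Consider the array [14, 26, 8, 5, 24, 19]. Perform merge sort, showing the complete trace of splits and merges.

Merge sort trace:

Split: [14, 26, 8, 5, 24, 19] -> [14, 26, 8] and [5, 24, 19]
  Split: [14, 26, 8] -> [14] and [26, 8]
    Split: [26, 8] -> [26] and [8]
    Merge: [26] + [8] -> [8, 26]
  Merge: [14] + [8, 26] -> [8, 14, 26]
  Split: [5, 24, 19] -> [5] and [24, 19]
    Split: [24, 19] -> [24] and [19]
    Merge: [24] + [19] -> [19, 24]
  Merge: [5] + [19, 24] -> [5, 19, 24]
Merge: [8, 14, 26] + [5, 19, 24] -> [5, 8, 14, 19, 24, 26]

Final sorted array: [5, 8, 14, 19, 24, 26]

The merge sort proceeds by recursively splitting the array and merging sorted halves.
After all merges, the sorted array is [5, 8, 14, 19, 24, 26].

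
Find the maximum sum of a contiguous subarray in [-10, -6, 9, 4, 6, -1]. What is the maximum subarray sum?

Using Kadane's algorithm on [-10, -6, 9, 4, 6, -1]:

Scanning through the array:
Position 1 (value -6): max_ending_here = -6, max_so_far = -6
Position 2 (value 9): max_ending_here = 9, max_so_far = 9
Position 3 (value 4): max_ending_here = 13, max_so_far = 13
Position 4 (value 6): max_ending_here = 19, max_so_far = 19
Position 5 (value -1): max_ending_here = 18, max_so_far = 19

Maximum subarray: [9, 4, 6]
Maximum sum: 19

The maximum subarray is [9, 4, 6] with sum 19. This subarray runs from index 2 to index 4.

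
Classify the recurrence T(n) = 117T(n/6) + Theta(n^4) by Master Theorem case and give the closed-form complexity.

Master Theorem for T(n) = 117T(n/6) + O(n^4):

a = 117, b = 6, c = 4
log_b(a) = log_6(117) = 2.6578

Case 3: c = 4 > log_6(117) = 2.6578
T(n) = O(n^4) = O(n^4)

For T(n) = 117T(n/6) + O(n^4): log_6(117) = 2.6578. This is Case 3 of the Master Theorem (c > log_b(a), work dominated by root), giving O(n^4).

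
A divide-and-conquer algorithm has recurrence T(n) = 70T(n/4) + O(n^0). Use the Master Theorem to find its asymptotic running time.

Master Theorem for T(n) = 70T(n/4) + O(n^0):

a = 70, b = 4, c = 0
log_b(a) = log_4(70) = 3.0646

Case 1: c = 0 < log_4(70) = 3.0646
T(n) = O(n^(log_4 70))

For T(n) = 70T(n/4) + O(n^0): log_4(70) = 3.0646. This is Case 1 of the Master Theorem (c < log_b(a), work dominated by leaves), giving O(n^(log_4 70)).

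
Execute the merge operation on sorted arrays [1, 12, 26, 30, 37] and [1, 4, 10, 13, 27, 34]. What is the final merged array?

Merging process:

Compare 1 vs 1: take 1 from left. Merged: [1]
Compare 12 vs 1: take 1 from right. Merged: [1, 1]
Compare 12 vs 4: take 4 from right. Merged: [1, 1, 4]
Compare 12 vs 10: take 10 from right. Merged: [1, 1, 4, 10]
Compare 12 vs 13: take 12 from left. Merged: [1, 1, 4, 10, 12]
Compare 26 vs 13: take 13 from right. Merged: [1, 1, 4, 10, 12, 13]
Compare 26 vs 27: take 26 from left. Merged: [1, 1, 4, 10, 12, 13, 26]
Compare 30 vs 27: take 27 from right. Merged: [1, 1, 4, 10, 12, 13, 26, 27]
Compare 30 vs 34: take 30 from left. Merged: [1, 1, 4, 10, 12, 13, 26, 27, 30]
Compare 37 vs 34: take 34 from right. Merged: [1, 1, 4, 10, 12, 13, 26, 27, 30, 34]
Append remaining from left: [37]. Merged: [1, 1, 4, 10, 12, 13, 26, 27, 30, 34, 37]

Final merged array: [1, 1, 4, 10, 12, 13, 26, 27, 30, 34, 37]
Total comparisons: 10

The merged array is [1, 1, 4, 10, 12, 13, 26, 27, 30, 34, 37], requiring 10 comparisons. The merge step runs in O(n) time where n is the total number of elements.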